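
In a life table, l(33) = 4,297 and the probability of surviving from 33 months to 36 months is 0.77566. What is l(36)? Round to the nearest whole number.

3333

l(36) = l(33) × p = 4,297 × 0.77566 = 3333.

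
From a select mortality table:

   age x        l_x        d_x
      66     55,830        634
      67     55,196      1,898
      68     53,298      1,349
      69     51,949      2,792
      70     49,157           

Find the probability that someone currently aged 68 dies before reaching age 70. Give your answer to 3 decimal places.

0.078

P(die before 70 | alive at 68) = 1 − l_70/l_68 = 1 − 49,157/53,298 = (4,141)/53,298 = 0.077695.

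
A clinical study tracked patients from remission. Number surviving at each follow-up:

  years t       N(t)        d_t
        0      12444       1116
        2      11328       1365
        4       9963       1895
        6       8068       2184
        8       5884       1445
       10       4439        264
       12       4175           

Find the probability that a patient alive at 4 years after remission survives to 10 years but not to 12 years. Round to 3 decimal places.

0.026

This is the probability of reaching 10 but not 12, conditional on being alive at 4: (N(10) − N(12)) / N(4).
= (4439 − 4175) / 9963 = 264 / 9963 = 0.026498.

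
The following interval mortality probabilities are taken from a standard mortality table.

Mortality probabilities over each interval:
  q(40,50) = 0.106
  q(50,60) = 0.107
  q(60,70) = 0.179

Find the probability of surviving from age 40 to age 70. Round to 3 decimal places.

P(survive 40→70) = (1 − 0.106) × (1 − 0.107) × (1 − 0.179).
= 0.894 × 0.893 × 0.821 = 0.655439.

0.655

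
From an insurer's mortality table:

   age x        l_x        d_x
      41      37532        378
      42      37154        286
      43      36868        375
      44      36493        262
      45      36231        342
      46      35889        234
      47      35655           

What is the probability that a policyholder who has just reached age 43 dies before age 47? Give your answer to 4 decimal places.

P(die before 47 | alive at 43) = 1 − l_47/l_43 = 1 − 35655/36868 = (1213)/36868 = 0.032901.

0.0329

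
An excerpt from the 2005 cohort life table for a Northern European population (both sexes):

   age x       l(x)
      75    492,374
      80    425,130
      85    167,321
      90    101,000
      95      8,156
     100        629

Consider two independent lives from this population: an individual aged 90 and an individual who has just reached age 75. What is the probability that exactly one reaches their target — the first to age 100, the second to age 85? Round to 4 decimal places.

p₁ = l(100)/l(90) = 629/101,000 = 0.006228; p₂ = l(85)/l(75) = 167,321/492,374 = 0.339825.
P(exactly one) = p₁(1−p₂) + (1−p₁)p₂ = 0.004112 + 0.337709 = 0.341820.

0.3418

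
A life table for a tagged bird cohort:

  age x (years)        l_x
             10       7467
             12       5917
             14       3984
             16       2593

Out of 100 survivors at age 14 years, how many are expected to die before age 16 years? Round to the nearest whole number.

35

The relevant probability is 1 − 2593/3984 = 0.349147.
Expected number = 100 × 0.349147 = 35.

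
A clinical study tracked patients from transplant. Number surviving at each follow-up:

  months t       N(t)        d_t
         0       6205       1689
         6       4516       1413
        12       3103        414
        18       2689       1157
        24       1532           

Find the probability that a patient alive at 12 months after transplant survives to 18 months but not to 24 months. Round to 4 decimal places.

This is the probability of reaching 18 but not 24, conditional on being alive at 12: (N(18) − N(24)) / N(12).
= (2689 − 1532) / 3103 = 1157 / 3103 = 0.372865.

0.3729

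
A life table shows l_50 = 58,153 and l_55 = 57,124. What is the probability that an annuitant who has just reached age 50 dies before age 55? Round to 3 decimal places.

P(die before 55 | alive at 50) = 1 − l_55/l_50 = 1 − 57,124/58,153 = (1,029)/58,153 = 0.017695.

0.018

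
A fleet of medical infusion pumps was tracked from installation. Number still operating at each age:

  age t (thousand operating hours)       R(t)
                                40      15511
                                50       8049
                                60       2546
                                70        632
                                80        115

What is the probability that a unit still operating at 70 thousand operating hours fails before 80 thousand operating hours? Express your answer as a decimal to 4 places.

0.8180

P(fail before 80 | operational at 70) = 1 − R(80)/R(70) = 1 − 115/632 = (517)/632 = 0.818038.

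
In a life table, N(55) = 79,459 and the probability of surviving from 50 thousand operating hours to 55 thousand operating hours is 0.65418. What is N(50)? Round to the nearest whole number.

N(50) = N(55) / p = 79,459 / 0.65418 = 121464.

121464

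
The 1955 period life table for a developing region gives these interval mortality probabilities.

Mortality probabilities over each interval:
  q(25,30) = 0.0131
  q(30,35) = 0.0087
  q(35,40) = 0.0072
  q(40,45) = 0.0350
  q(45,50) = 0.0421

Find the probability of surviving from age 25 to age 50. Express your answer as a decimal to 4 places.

P(survive 25→50) = (1 − 0.0131) × (1 − 0.0087) × (1 − 0.0072) × (1 − 0.0350) × (1 − 0.0421).
= 0.9869 × 0.9913 × 0.9928 × 0.9650 × 0.9579 = 0.897816.

0.8978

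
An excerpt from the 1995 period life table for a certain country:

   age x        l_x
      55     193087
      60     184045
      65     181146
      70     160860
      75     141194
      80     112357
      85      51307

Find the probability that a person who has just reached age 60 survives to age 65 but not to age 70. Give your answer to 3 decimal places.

0.110

We want 5|5q60 = (l_65 − l_70)/l_60.
This is the probability of reaching 65 but not 70, conditional on being alive at 60: (l_65 − l_70) / l_60.
= (181146 − 160860) / 184045 = 20286 / 184045 = 0.110223.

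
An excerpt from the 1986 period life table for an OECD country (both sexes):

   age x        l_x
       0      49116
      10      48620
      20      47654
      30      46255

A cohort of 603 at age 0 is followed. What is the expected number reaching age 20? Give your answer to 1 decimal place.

The relevant probability is 47654/49116 = 0.970234.
Expected number = 603 × 0.970234 = 585.1.

585.1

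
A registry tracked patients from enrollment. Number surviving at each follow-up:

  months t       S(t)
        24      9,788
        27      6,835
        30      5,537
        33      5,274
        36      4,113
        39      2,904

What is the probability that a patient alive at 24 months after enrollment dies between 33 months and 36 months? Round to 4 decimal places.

0.1186

This is the probability of reaching 33 but not 36, conditional on being alive at 24: (S(33) − S(36)) / S(24).
= (5,274 − 4,113) / 9,788 = 1,161 / 9,788 = 0.118615.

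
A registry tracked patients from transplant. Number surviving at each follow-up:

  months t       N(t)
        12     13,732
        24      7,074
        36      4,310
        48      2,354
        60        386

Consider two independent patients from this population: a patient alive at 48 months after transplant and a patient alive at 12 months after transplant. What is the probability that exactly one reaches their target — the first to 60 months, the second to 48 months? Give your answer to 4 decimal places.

p₁ = N(60)/N(48) = 386/2,354 = 0.163976; p₂ = N(48)/N(12) = 2,354/13,732 = 0.171424.
P(exactly one) = p₁(1−p₂) + (1−p₁)p₂ = 0.135867 + 0.143315 = 0.279181.

0.2792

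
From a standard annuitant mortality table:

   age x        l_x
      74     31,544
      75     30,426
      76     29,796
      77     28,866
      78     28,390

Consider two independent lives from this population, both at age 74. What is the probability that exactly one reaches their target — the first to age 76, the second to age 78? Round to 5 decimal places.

0.14432

p₁ = l_76/l_74 = 29,796/31,544 = 0.944585; p₂ = l_78/l_74 = 28,390/31,544 = 0.900013.
P(exactly one) = p₁(1−p₂) + (1−p₁)p₂ = 0.094446 + 0.049874 = 0.144320.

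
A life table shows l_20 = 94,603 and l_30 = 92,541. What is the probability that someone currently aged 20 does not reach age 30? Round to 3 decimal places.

0.022

P(die before 30 | alive at 20) = 1 − l_30/l_20 = 1 − 92,541/94,603 = (2,062)/94,603 = 0.021796.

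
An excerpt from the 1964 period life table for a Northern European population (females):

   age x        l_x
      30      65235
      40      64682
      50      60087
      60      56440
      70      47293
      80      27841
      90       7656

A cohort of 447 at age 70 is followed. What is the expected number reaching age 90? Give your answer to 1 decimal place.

72.4

The relevant probability is 7656/47293 = 0.161884.
Expected number = 447 × 0.161884 = 72.4.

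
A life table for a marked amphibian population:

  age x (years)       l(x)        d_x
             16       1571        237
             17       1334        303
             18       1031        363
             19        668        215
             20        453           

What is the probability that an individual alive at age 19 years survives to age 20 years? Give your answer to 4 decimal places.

The conditional survival probability is l(20)/l(19) = 453/668 = 0.678144.

0.6781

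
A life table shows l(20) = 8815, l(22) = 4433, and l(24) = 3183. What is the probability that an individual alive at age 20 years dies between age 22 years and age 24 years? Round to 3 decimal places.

0.142

This is the probability of reaching 22 but not 24, conditional on being alive at 20: (l(22) − l(24)) / l(20).
= (4433 − 3183) / 8815 = 1250 / 8815 = 0.141804.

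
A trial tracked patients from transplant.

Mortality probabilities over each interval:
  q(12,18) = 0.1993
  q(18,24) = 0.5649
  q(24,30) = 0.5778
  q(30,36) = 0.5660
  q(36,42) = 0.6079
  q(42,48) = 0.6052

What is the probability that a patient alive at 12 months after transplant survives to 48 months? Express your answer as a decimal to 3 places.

0.010

P(survive 12→48) = (1 − 0.1993) × (1 − 0.5649) × (1 − 0.5778) × (1 − 0.5660) × (1 − 0.6079) × (1 − 0.6052).
= 0.8007 × 0.4351 × 0.4222 × 0.4340 × 0.3921 × 0.3948 = 0.009882.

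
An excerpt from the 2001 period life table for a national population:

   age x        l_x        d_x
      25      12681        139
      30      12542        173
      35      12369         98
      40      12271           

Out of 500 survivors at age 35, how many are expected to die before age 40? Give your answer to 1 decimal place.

4.0

The relevant probability is 1 − 12271/12369 = 0.007923.
Expected number = 500 × 0.007923 = 4.0.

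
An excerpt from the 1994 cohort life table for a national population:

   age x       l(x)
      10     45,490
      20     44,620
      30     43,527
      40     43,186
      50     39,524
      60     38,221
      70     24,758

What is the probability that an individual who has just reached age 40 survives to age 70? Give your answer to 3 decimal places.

The conditional survival probability is l(70)/l(40) = 24,758/43,186 = 0.573288.

0.573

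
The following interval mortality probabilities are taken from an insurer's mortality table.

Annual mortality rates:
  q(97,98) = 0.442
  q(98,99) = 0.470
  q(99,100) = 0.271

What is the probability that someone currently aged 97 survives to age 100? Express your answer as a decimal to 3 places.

0.216

The overall survival probability is (1 − 0.442) × (1 − 0.470) × (1 − 0.271).
= 0.558 × 0.530 × 0.729 = 0.215594.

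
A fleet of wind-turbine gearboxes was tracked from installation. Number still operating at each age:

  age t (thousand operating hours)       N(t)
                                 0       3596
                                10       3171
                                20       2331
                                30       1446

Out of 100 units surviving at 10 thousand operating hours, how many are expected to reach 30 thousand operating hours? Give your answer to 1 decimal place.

The relevant probability is 1446/3171 = 0.456008.
Expected number = 100 × 0.456008 = 45.6.

45.6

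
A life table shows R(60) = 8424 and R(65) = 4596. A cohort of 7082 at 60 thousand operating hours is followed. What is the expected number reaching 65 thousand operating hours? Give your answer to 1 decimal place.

3863.8

The relevant probability is 4596/8424 = 0.545584.
Expected number = 7082 × 0.545584 = 3863.8.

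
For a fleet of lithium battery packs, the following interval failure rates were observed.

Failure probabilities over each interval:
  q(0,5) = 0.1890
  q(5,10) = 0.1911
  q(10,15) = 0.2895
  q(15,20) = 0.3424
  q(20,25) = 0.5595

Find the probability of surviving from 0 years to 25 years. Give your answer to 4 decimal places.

0.1350

Survival from 0 to 25 is the product of surviving each interval: (1 − 0.1890) × (1 − 0.1911) × (1 − 0.2895) × (1 − 0.3424) × (1 − 0.5595).
= 0.8110 × 0.8089 × 0.7105 × 0.6576 × 0.4405 = 0.135017.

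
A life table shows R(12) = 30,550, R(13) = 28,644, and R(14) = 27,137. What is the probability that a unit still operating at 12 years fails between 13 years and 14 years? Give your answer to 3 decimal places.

0.049

This is the probability of reaching 13 but not 14, conditional on being operational at 12: (R(13) − R(14)) / R(12).
= (28,644 − 27,137) / 30,550 = 1,507 / 30,550 = 0.049329.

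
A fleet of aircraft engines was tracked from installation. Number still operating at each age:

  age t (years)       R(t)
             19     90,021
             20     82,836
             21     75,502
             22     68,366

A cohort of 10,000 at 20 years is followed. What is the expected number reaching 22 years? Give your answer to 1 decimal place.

The relevant probability is 68,366/82,836 = 0.825317.
Expected number = 10,000 × 0.825317 = 8253.2.

8253.2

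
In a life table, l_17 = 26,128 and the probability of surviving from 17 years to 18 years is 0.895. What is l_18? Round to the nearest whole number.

l_18 = l_17 × p = 26,128 × 0.895 = 23385.

23385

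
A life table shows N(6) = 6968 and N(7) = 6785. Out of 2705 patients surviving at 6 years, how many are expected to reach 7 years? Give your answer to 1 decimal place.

The relevant probability is 6785/6968 = 0.973737.
Expected number = 2705 × 0.973737 = 2634.0.

2634.0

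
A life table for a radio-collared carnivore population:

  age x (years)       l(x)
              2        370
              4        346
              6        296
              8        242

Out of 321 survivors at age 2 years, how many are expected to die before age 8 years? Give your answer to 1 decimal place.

The relevant probability is 1 − 242/370 = 0.345946.
Expected number = 321 × 0.345946 = 111.0.

111.0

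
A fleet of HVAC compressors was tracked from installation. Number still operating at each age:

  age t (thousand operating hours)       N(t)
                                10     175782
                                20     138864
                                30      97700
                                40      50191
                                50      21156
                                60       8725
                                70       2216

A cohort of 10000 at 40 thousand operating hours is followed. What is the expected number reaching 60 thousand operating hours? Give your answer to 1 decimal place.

1738.4

The relevant probability is 8725/50191 = 0.173836.
Expected number = 10000 × 0.173836 = 1738.4.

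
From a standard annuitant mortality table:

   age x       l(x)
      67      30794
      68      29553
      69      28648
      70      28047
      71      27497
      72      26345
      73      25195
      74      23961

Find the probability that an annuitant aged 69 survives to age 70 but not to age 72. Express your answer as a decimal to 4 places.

0.0594

This is the probability of reaching 70 but not 72, conditional on being alive at 69: (l(70) − l(72)) / l(69).
= (28047 − 26345) / 28648 = 1702 / 28648 = 0.059411.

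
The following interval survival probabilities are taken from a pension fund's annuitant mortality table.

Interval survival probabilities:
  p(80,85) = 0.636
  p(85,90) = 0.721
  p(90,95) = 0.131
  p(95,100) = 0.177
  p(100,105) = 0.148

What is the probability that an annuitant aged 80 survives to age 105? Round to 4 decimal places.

The overall survival probability is 0.636 × 0.721 × 0.131 × 0.177 × 0.148.
= 0.001574.

0.0016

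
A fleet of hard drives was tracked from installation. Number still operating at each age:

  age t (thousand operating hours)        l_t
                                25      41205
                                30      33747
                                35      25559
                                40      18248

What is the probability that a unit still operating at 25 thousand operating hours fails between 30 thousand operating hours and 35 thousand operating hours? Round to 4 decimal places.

This is the probability of reaching 30 but not 35, conditional on being operational at 25: (l_30 − l_35) / l_25.
= (33747 − 25559) / 41205 = 8188 / 41205 = 0.198714.

0.1987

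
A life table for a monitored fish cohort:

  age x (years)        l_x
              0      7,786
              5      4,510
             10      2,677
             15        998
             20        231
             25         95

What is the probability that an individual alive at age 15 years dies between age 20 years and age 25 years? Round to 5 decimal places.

0.13627

This is the probability of reaching 20 but not 25, conditional on being alive at 15: (l_20 − l_25) / l_15.
= (231 − 95) / 998 = 136 / 998 = 0.136273.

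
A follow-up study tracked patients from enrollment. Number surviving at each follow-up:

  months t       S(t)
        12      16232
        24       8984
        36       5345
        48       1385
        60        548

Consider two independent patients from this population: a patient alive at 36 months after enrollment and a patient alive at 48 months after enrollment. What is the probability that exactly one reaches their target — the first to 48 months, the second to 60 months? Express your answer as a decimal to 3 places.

0.450

p₁ = S(48)/S(36) = 1385/5345 = 0.259121; p₂ = S(60)/S(48) = 548/1385 = 0.395668.
P(exactly one) = p₁(1−p₂) + (1−p₁)p₂ = 0.156595 + 0.293142 = 0.449737.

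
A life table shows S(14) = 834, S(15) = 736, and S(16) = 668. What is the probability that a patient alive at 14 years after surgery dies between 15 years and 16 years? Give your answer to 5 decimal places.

This is the probability of reaching 15 but not 16, conditional on being alive at 14: (S(15) − S(16)) / S(14).
= (736 − 668) / 834 = 68 / 834 = 0.081535.

0.08153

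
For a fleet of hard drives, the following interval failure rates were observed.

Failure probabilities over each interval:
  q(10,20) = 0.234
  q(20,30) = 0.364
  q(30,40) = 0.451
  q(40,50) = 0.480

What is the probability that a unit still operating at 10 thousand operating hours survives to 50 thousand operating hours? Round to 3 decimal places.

0.139

Chaining the interval survival probabilities: (1 − 0.234) × (1 − 0.364) × (1 − 0.451) × (1 − 0.480).
= 0.766 × 0.636 × 0.549 × 0.520 = 0.139079.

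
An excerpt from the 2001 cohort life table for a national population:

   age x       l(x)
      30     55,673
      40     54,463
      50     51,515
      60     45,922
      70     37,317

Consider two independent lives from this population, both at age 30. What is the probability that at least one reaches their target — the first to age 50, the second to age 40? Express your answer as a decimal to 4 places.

p₁ = l(50)/l(30) = 51,515/55,673 = 0.925314; p₂ = l(40)/l(30) = 54,463/55,673 = 0.978266.
P(at least one) = 1 − (1−p₁)(1−p₂) = 1 − 0.074686 × 0.021734 = 0.998377.

0.9984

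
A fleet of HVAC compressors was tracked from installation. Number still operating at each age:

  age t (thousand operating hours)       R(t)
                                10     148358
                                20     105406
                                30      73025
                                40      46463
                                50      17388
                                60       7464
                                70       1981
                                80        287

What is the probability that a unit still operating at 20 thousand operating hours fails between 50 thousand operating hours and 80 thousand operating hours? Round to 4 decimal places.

This is the probability of reaching 50 but not 80, conditional on being operational at 20: (R(50) − R(80)) / R(20).
= (17388 − 287) / 105406 = 17101 / 105406 = 0.162239.

0.1622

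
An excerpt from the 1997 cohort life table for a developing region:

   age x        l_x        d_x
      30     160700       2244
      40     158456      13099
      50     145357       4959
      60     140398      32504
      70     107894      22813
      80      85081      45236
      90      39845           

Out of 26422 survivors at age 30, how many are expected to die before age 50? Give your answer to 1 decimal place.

The relevant probability is 1 − 145357/160700 = 0.095476.
Expected number = 26422 × 0.095476 = 2522.7.

2522.7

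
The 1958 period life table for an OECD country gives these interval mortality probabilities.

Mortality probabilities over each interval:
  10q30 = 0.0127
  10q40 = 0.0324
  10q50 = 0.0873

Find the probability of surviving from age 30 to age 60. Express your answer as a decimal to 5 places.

0.87191

The overall survival probability is (1 − 0.0127) × (1 − 0.0324) × (1 − 0.0873).
= 0.9873 × 0.9676 × 0.9127 = 0.871913.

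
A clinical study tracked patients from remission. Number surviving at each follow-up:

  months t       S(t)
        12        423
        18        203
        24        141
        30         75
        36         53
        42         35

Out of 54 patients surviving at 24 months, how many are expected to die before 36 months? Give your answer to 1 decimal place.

33.7

The relevant probability is 1 − 53/141 = 0.624113.
Expected number = 54 × 0.624113 = 33.7.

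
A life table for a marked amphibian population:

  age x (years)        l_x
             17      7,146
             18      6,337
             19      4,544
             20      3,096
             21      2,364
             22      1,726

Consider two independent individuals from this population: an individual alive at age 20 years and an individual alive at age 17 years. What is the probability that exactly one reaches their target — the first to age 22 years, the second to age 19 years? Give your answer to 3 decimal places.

0.484

p₁ = l_22/l_20 = 1,726/3,096 = 0.557494; p₂ = l_19/l_17 = 4,544/7,146 = 0.635880.
P(exactly one) = p₁(1−p₂) + (1−p₁)p₂ = 0.202995 + 0.281381 = 0.484375.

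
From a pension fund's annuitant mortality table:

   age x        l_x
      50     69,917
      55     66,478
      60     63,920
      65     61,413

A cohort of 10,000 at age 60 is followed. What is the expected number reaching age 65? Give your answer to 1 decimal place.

9607.8

The relevant probability is 61,413/63,920 = 0.960779.
Expected number = 10,000 × 0.960779 = 9607.8.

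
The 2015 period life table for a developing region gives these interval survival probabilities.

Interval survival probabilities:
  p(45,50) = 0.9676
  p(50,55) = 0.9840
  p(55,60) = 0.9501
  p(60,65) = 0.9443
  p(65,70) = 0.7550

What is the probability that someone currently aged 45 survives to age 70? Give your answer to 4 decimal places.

0.6449

Survival from 45 to 70 is the product of surviving each interval: 0.9676 × 0.9840 × 0.9501 × 0.9443 × 0.7550.
= 0.644937.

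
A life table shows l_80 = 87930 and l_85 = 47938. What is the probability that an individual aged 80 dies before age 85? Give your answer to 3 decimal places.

0.455

P(die before 85 | alive at 80) = 1 − l_85/l_80 = 1 − 47938/87930 = (39992)/87930 = 0.454816.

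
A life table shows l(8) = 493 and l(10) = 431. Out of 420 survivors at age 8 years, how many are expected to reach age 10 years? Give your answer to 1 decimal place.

367.2

The relevant probability is 431/493 = 0.874239.
Expected number = 420 × 0.874239 = 367.2.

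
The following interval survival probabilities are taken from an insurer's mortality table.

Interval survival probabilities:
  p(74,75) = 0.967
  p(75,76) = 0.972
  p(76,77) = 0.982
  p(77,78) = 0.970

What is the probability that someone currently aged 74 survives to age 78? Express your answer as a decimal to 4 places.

Chaining the interval survival probabilities: 0.967 × 0.972 × 0.982 × 0.970.
= 0.895315.

0.8953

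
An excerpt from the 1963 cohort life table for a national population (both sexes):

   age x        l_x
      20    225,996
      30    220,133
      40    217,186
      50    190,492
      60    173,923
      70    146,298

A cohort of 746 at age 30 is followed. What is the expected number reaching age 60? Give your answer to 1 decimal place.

The relevant probability is 173,923/220,133 = 0.790081.
Expected number = 746 × 0.790081 = 589.4.

589.4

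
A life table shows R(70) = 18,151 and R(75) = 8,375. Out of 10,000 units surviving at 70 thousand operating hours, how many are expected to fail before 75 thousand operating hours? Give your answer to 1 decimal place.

The relevant probability is 1 − 8,375/18,151 = 0.538593.
Expected number = 10,000 × 0.538593 = 5385.9.

5385.9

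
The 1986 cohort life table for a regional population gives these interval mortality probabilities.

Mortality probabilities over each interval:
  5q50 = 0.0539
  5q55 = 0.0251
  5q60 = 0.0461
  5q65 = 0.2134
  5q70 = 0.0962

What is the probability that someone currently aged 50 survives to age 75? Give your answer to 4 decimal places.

The overall survival probability is (1 − 0.0539) × (1 − 0.0251) × (1 − 0.0461) × (1 − 0.2134) × (1 − 0.0962).
= 0.9461 × 0.9749 × 0.9539 × 0.7866 × 0.9038 = 0.625498.

0.6255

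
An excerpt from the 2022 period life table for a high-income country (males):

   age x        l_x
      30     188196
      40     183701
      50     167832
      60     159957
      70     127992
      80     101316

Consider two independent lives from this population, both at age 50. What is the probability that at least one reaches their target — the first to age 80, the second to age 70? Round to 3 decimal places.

0.906

p₁ = l_80/l_50 = 101316/167832 = 0.603675; p₂ = l_70/l_50 = 127992/167832 = 0.762620.
P(at least one) = 1 − (1−p₁)(1−p₂) = 1 − 0.396325 × 0.237380 = 0.905920.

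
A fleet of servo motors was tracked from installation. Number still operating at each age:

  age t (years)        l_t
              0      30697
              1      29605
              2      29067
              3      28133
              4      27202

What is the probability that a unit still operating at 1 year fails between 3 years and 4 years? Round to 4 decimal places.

0.0314

This is the probability of reaching 3 but not 4, conditional on being operational at 1: (l_3 − l_4) / l_1.
= (28133 − 27202) / 29605 = 931 / 29605 = 0.031447.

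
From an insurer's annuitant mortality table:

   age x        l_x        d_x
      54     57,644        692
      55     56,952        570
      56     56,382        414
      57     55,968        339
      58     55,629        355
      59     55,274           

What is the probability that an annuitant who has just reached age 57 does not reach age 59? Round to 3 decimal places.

0.012

P(die before 59 | alive at 57) = 1 − l_59/l_57 = 1 − 55,274/55,968 = (694)/55,968 = 0.012400.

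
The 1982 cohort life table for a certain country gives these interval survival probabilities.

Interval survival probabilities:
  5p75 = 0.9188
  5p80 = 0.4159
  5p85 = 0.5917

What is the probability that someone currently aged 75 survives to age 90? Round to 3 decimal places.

0.226

Chaining the interval survival probabilities: 0.9188 × 0.4159 × 0.5917.
= 0.226106.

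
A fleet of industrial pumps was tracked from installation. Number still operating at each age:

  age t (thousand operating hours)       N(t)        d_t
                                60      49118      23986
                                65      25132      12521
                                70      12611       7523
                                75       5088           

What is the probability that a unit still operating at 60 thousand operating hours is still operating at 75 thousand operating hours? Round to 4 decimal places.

The conditional survival probability is N(75)/N(60) = 5088/49118 = 0.103587.

0.1036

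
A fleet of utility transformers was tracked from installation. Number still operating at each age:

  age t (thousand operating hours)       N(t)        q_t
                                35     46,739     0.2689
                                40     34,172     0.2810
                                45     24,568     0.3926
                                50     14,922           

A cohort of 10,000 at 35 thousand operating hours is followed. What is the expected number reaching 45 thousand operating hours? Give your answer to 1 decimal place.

5256.4

The relevant probability is 24,568/46,739 = 0.525642.
Expected number = 10,000 × 0.525642 = 5256.4.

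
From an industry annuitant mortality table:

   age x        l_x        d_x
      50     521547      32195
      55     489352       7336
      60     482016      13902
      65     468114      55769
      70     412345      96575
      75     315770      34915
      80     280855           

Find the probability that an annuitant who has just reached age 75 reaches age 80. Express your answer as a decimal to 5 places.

We want 5p75 = l_80/l_75.
The conditional survival probability is l_80/l_75 = 280855/315770 = 0.889429.

0.88943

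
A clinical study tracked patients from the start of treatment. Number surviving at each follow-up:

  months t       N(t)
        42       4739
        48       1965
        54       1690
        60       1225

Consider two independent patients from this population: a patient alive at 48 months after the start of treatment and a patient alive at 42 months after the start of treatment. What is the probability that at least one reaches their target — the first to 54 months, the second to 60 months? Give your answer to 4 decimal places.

p₁ = N(54)/N(48) = 1690/1965 = 0.860051; p₂ = N(60)/N(42) = 1225/4739 = 0.258493.
P(at least one) = 1 − (1−p₁)(1−p₂) = 1 − 0.139949 × 0.741507 = 0.896227.

0.8962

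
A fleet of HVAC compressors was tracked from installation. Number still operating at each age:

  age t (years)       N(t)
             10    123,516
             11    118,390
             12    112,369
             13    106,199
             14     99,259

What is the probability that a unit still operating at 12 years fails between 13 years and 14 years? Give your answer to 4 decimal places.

This is the probability of reaching 13 but not 14, conditional on being operational at 12: (N(13) − N(14)) / N(12).
= (106,199 − 99,259) / 112,369 = 6,940 / 112,369 = 0.061761.

0.0618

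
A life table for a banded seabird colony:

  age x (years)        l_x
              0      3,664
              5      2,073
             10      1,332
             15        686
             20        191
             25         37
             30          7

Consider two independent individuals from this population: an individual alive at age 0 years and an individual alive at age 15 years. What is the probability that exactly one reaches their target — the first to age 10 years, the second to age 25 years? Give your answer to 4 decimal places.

p₁ = l_10/l_0 = 1,332/3,664 = 0.363537; p₂ = l_25/l_15 = 37/686 = 0.053936.
P(exactly one) = p₁(1−p₂) + (1−p₁)p₂ = 0.343929 + 0.034328 = 0.378258.

0.3783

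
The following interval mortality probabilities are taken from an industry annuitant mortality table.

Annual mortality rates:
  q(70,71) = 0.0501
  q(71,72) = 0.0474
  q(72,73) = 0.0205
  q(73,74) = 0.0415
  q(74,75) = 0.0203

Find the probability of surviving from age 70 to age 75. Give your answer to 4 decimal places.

Chaining the interval survival probabilities: (1 − 0.0501) × (1 − 0.0474) × (1 − 0.0205) × (1 − 0.0415) × (1 − 0.0203).
= 0.9499 × 0.9526 × 0.9795 × 0.9585 × 0.9797 = 0.832297.

0.8323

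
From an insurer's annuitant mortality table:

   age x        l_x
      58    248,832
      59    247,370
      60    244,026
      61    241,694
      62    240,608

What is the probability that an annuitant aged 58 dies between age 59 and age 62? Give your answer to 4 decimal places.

0.0272

This is the probability of reaching 59 but not 62, conditional on being alive at 58: (l_59 − l_62) / l_58.
= (247,370 − 240,608) / 248,832 = 6,762 / 248,832 = 0.027175.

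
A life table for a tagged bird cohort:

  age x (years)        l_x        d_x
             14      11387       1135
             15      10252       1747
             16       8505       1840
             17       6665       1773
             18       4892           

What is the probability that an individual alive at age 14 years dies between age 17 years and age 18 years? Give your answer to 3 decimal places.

This is the probability of reaching 17 but not 18, conditional on being alive at 14: (l_17 − l_18) / l_14.
= (6665 − 4892) / 11387 = 1773 / 11387 = 0.155704.

0.156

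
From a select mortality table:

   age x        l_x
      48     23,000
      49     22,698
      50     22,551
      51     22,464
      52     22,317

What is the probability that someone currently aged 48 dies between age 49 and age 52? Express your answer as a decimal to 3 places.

0.017

We want 1|3q48 = (l_49 − l_52)/l_48.
This is the probability of reaching 49 but not 52, conditional on being alive at 48: (l_49 − l_52) / l_48.
= (22,698 − 22,317) / 23,000 = 381 / 23,000 = 0.016565.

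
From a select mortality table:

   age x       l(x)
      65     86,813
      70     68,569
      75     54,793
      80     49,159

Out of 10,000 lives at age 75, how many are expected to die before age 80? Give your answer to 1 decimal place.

The relevant probability is 1 − 49,159/54,793 = 0.102823.
Expected number = 10,000 × 0.102823 = 1028.2.

1028.2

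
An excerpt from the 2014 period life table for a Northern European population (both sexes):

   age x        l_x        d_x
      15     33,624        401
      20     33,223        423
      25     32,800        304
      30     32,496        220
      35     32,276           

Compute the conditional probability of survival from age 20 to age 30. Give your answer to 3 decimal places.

0.978

We want 10p20 = l_30/l_20.
The conditional survival probability is l_30/l_20 = 32,496/33,223 = 0.978118.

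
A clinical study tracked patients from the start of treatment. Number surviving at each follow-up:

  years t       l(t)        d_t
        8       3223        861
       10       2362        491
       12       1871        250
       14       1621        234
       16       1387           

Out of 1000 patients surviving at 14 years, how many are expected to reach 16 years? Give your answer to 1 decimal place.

855.6

The relevant probability is 1387/1621 = 0.855645.
Expected number = 1000 × 0.855645 = 855.6.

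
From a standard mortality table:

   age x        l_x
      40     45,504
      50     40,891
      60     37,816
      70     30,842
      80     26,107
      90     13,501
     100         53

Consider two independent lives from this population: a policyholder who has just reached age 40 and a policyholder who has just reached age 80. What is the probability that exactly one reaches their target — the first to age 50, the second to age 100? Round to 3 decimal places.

0.897

p₁ = l_50/l_40 = 40,891/45,504 = 0.898624; p₂ = l_100/l_80 = 53/26,107 = 0.002030.
P(exactly one) = p₁(1−p₂) + (1−p₁)p₂ = 0.896800 + 0.000206 = 0.897006.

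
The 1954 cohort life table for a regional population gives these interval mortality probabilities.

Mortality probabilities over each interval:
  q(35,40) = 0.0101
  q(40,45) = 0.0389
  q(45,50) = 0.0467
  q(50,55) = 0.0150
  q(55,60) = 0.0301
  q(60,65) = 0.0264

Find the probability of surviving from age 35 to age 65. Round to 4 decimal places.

0.8436

The overall survival probability is (1 − 0.0101) × (1 − 0.0389) × (1 − 0.0467) × (1 − 0.0150) × (1 − 0.0301) × (1 − 0.0264).
= 0.9899 × 0.9611 × 0.9533 × 0.9850 × 0.9699 × 0.9736 = 0.843594.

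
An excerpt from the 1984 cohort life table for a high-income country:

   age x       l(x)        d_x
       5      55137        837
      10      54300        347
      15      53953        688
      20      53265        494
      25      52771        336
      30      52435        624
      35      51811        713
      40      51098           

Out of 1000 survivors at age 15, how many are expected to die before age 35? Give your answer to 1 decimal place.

The relevant probability is 1 − 51811/53953 = 0.039701.
Expected number = 1000 × 0.039701 = 39.7.

39.7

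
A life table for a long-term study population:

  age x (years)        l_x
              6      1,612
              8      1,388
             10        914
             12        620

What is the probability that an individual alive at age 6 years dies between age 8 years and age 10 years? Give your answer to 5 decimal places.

This is the probability of reaching 8 but not 10, conditional on being alive at 6: (l_8 − l_10) / l_6.
= (1,388 − 914) / 1,612 = 474 / 1,612 = 0.294045.

0.29404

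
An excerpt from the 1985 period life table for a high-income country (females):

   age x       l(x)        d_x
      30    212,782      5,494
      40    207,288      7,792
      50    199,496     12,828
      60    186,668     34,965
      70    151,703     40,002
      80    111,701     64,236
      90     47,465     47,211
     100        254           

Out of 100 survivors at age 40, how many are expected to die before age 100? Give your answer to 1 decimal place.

99.9

The relevant probability is 1 − 254/207,288 = 0.998775.
Expected number = 100 × 0.998775 = 99.9.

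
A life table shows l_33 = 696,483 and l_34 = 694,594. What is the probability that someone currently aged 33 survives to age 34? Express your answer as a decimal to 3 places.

0.997

The conditional survival probability is l_34/l_33 = 694,594/696,483 = 0.997288.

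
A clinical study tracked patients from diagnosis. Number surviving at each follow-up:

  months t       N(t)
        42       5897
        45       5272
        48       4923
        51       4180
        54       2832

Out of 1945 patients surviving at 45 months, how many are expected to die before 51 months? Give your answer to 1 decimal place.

402.9

The relevant probability is 1 − 4180/5272 = 0.207132.
Expected number = 1945 × 0.207132 = 402.9.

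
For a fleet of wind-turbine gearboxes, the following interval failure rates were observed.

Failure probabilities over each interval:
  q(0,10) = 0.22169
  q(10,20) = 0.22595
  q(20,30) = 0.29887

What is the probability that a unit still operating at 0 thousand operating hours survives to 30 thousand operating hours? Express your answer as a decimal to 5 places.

0.42240

The overall survival probability is (1 − 0.22169) × (1 − 0.22595) × (1 − 0.29887).
= 0.77831 × 0.77405 × 0.70113 = 0.422396.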